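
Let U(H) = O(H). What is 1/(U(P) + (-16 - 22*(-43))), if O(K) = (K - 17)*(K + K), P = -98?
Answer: 1/23470 ≈ 4.2608e-5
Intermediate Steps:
O(K) = 2*K*(-17 + K) (O(K) = (-17 + K)*(2*K) = 2*K*(-17 + K))
U(H) = 2*H*(-17 + H)
1/(U(P) + (-16 - 22*(-43))) = 1/(2*(-98)*(-17 - 98) + (-16 - 22*(-43))) = 1/(2*(-98)*(-115) + (-16 + 946)) = 1/(22540 + 930) = 1/23470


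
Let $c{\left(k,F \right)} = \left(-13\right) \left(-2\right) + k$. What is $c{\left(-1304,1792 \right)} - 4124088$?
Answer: $-4125366$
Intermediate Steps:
$c{\left(k,F \right)} = 26 + k$
$c{\left(-1304,1792 \right)} - 4124088 = \left(26 - 1304\right) - 4124088 = -1278 - 4124088 = -4125366$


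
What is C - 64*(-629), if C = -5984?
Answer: 34272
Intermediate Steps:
C - 64*(-629) = -5984 - 64*(-629) = -5984 + 40256 = 34272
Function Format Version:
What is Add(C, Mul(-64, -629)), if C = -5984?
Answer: 34272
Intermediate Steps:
Add(C, Mul(-64, -629)) = Add(-5984, Mul(-64, -629)) = Add(-5984, 40256) = 34272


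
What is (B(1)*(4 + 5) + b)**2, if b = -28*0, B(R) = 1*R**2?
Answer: 81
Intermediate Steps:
B(R) = R**2
b = 0
(B(1)*(4 + 5) + b)**2 = (1**2*(4 + 5) + 0)**2 = (1*9 + 0)**2 = (9 + 0)**2 = 9**2 = 81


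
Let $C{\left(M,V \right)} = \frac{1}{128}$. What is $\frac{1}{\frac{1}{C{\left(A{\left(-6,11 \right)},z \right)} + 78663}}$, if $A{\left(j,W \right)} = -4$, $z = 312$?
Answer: $\frac{10068865}{128} \approx 78663.0$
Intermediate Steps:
$C{\left(M,V \right)} = \frac{1}{128}$
$\frac{1}{\frac{1}{C{\left(A{\left(-6,11 \right)},z \right)} + 78663}} = \frac{1}{\frac{1}{\frac{1}{128} + 78663}} = \frac{1}{\frac{1}{\frac{10068865}{128}}} = \frac{1}{\frac{128}{10068865}} = \frac{10068865}{128}$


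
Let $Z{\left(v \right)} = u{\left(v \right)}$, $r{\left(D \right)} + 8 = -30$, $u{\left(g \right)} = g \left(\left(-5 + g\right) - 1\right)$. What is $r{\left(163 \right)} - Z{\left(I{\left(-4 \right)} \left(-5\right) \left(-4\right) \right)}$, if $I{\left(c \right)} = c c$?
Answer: $-100518$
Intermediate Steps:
$I{\left(c \right)} = c^{2}$
$u{\left(g \right)} = g \left(-6 + g\right)$
$r{\left(D \right)} = -38$ ($r{\left(D \right)} = -8 - 30 = -38$)
$Z{\left(v \right)} = v \left(-6 + v\right)$
$r{\left(163 \right)} - Z{\left(I{\left(-4 \right)} \left(-5\right) \left(-4\right) \right)} = -38 - \left(-4\right)^{2} \left(-5\right) \left(-4\right) \left(-6 + \left(-4\right)^{2} \left(-5\right) \left(-4\right)\right) = -38 - 16 \left(-5\right) \left(-4\right) \left(-6 + 16 \left(-5\right) \left(-4\right)\right) = -38 - \left(-80\right) \left(-4\right) \left(-6 - -320\right) = -38 - 320 \left(-6 + 320\right) = -38 - 320 \cdot 314 = -38 - 100480 = -100518$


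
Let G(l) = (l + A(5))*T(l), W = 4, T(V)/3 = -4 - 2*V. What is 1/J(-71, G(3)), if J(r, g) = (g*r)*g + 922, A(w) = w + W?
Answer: -1/9200678 ≈ -1.0869e-7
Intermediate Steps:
T(V) = -12 - 6*V (T(V) = 3*(-4 - 2*V) = -12 - 6*V)
A(w) = 4 + w (A(w) = w + 4 = 4 + w)
G(l) = (-12 - 6*l)*(9 + l) (G(l) = (l + (4 + 5))*(-12 - 6*l) = (l + 9)*(-12 - 6*l) = (9 + l)*(-12 - 6*l) = (-12 - 6*l)*(9 + l))
J(r, g) = 922 + r*g**2 (J(r, g) = r*g**2 + 922 = 922 + r*g**2)
1/J(-71, G(3)) = 1/(922 - 71*36*(2 + 3)**2*(9 + 3)**2) = 1/(922 - 71*(-6*5*12)**2) = 1/(922 - 71*(-360)**2) = 1/(922 - 71*129600) = 1/(922 - 9201600) = 1/(-9200678) = -1/9200678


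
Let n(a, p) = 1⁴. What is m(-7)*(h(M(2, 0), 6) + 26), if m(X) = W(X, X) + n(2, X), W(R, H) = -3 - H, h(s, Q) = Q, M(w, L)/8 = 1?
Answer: 160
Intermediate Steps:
M(w, L) = 8 (M(w, L) = 8*1 = 8)
n(a, p) = 1
m(X) = -2 - X (m(X) = (-3 - X) + 1 = -2 - X)
m(-7)*(h(M(2, 0), 6) + 26) = (-2 - 1*(-7))*(6 + 26) = (-2 + 7)*32 = 5*32 = 160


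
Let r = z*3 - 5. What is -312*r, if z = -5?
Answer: 6240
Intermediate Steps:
r = -20 (r = -5*3 - 5 = -15 - 5 = -20)
-312*r = -312*(-20) = 6240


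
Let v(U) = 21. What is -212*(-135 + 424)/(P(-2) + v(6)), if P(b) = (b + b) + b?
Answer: -61268/15 ≈ -4084.5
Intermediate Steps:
P(b) = 3*b (P(b) = 2*b + b = 3*b)
-212*(-135 + 424)/(P(-2) + v(6)) = -212*(-135 + 424)/(3*(-2) + 21) = -212*289/(-6 + 21) = -212/(15*(1/289)) = -212/15/289 = -212*289/15 = -61268/15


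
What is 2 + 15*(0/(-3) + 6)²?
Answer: 542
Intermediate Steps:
2 + 15*(0/(-3) + 6)² = 2 + 15*(0*(-⅓) + 6)² = 2 + 15*(0 + 6)² = 2 + 15*6² = 2 + 15*36 = 2 + 540 = 542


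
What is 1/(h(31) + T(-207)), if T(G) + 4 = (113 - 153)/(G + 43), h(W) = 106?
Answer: 41/4192 ≈ 0.0097805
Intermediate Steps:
T(G) = -4 - 40/(43 + G) (T(G) = -4 + (113 - 153)/(G + 43) = -4 - 40/(43 + G))
1/(h(31) + T(-207)) = 1/(106 + 4*(-53 - 1*(-207))/(43 - 207)) = 1/(106 + 4*(-53 + 207)/(-164)) = 1/(106 + 4*(-1/164)*154) = 1/(106 - 154/41) = 1/(4192/41) = 41/4192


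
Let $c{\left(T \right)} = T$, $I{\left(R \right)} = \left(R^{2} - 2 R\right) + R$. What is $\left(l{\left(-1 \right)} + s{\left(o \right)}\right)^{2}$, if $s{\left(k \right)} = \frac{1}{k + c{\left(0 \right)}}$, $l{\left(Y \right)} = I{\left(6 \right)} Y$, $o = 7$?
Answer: $\frac{43681}{49} \approx 891.45$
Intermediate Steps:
$I{\left(R \right)} = R^{2} - R$
$l{\left(Y \right)} = 30 Y$ ($l{\left(Y \right)} = 6 \left(-1 + 6\right) Y = 6 \cdot 5 Y = 30 Y$)
$s{\left(k \right)} = \frac{1}{k}$ ($s{\left(k \right)} = \frac{1}{k + 0} = \frac{1}{k}$)
$\left(l{\left(-1 \right)} + s{\left(o \right)}\right)^{2} = \left(30 \left(-1\right) + \frac{1}{7}\right)^{2} = \left(-30 + \frac{1}{7}\right)^{2} = \left(- \frac{209}{7}\right)^{2} = \frac{43681}{49}$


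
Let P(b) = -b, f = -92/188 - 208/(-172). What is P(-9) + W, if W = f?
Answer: 19644/2021 ≈ 9.7199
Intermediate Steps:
f = 1455/2021 (f = -92*1/188 - 208*(-1/172) = -23/47 + 52/43 = 1455/2021 ≈ 0.71994)
W = 1455/2021 ≈ 0.71994
P(-9) + W = -1*(-9) + 1455/2021 = 9 + 1455/2021 = 19644/2021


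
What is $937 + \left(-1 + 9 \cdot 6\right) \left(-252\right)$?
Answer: $-12419$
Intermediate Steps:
$937 + \left(-1 + 9 \cdot 6\right) \left(-252\right) = 937 + \left(-1 + 54\right) \left(-252\right) = 937 + 53 \left(-252\right) = 937 - 13356 = -12419$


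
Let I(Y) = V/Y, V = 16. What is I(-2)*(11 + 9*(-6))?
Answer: 344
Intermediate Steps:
I(Y) = 16/Y
I(-2)*(11 + 9*(-6)) = (16/(-2))*(11 + 9*(-6)) = (16*(-½))*(11 - 54) = -8*(-43) = 344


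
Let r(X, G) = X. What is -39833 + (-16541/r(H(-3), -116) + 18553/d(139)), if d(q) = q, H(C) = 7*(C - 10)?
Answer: -71408585/1807 ≈ -39518.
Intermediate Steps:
H(C) = -70 + 7*C (H(C) = 7*(-10 + C) = -70 + 7*C)
-39833 + (-16541/r(H(-3), -116) + 18553/d(139)) = -39833 + (-16541/(-70 + 7*(-3)) + 18553/139) = -39833 + (-16541/(-70 - 21) + 18553*(1/139)) = -39833 + (-16541/(-91) + 18553/139) = -39833 + (-16541*(-1/91) + 18553/139) = -39833 + (2363/13 + 18553/139) = -39833 + 569646/1807 = -71408585/1807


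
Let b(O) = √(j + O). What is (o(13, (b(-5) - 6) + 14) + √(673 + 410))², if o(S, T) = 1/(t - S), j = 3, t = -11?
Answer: 623809/576 - 19*√3/12 ≈ 1080.3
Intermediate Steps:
b(O) = √(3 + O)
o(S, T) = 1/(-11 - S)
(o(13, (b(-5) - 6) + 14) + √(673 + 410))² = (-1/(11 + 13) + √(673 + 410))² = (-1/24 + √1083)² = (-1*1/24 + 19*√3)² = (-1/24 + 19*√3)²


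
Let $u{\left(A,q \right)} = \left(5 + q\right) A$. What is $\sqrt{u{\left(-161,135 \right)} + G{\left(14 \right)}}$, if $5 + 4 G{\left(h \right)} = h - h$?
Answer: $\frac{i \sqrt{90165}}{2} \approx 150.14 i$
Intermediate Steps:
$u{\left(A,q \right)} = A \left(5 + q\right)$
$G{\left(h \right)} = - \frac{5}{4}$ ($G{\left(h \right)} = - \frac{5}{4} + \frac{h - h}{4} = - \frac{5}{4} + \frac{1}{4} \cdot 0 = - \frac{5}{4} + 0 = - \frac{5}{4}$)
$\sqrt{u{\left(-161,135 \right)} + G{\left(14 \right)}} = \sqrt{- 161 \left(5 + 135\right) - \frac{5}{4}} = \sqrt{\left(-161\right) 140 - \frac{5}{4}} = \sqrt{-22540 - \frac{5}{4}} = \sqrt{- \frac{90165}{4}} = \frac{i \sqrt{90165}}{2}$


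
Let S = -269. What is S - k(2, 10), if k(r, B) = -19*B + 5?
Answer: -84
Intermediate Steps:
k(r, B) = 5 - 19*B
S - k(2, 10) = -269 - (5 - 19*10) = -269 - (5 - 190) = -269 - 1*(-185) = -269 + 185 = -84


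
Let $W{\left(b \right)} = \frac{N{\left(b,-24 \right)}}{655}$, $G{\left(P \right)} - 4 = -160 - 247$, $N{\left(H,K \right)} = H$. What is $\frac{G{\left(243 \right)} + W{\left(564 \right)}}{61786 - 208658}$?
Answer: $\frac{263401}{96201160} \approx 0.002738$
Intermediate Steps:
$G{\left(P \right)} = -403$ ($G{\left(P \right)} = 4 - 407 = -403$)
$W{\left(b \right)} = \frac{b}{655}$
$\frac{G{\left(243 \right)} + W{\left(564 \right)}}{61786 - 208658} = \frac{-403 + \frac{1}{655} \cdot 564}{61786 - 208658} = \frac{-403 + \frac{564}{655}}{-146872} = \left(- \frac{263401}{655}\right) \left(- \frac{1}{146872}\right) = \frac{263401}{96201160}$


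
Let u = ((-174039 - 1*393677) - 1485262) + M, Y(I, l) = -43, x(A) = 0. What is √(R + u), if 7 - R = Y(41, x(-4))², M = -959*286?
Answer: I*√2329094 ≈ 1526.1*I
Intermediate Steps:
M = -274274
u = -2327252 (u = ((-174039 - 1*393677) - 1485262) - 274274 = ((-174039 - 393677) - 1485262) - 274274 = (-567716 - 1485262) - 274274 = -2052978 - 274274 = -2327252)
R = -1842 (R = 7 - 1*(-43)² = 7 - 1*1849 = 7 - 1849 = -1842)
√(R + u) = √(-1842 - 2327252) = √(-2329094) = I*√2329094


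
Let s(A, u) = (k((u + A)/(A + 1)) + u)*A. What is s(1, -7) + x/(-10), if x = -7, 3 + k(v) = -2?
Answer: -113/10 ≈ -11.300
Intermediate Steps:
k(v) = -5 (k(v) = -3 - 2 = -5)
s(A, u) = A*(-5 + u) (s(A, u) = (-5 + u)*A = A*(-5 + u))
s(1, -7) + x/(-10) = 1*(-5 - 7) - 7/(-10) = 1*(-12) - 7*(-⅒) = -12 + 7/10 = -113/10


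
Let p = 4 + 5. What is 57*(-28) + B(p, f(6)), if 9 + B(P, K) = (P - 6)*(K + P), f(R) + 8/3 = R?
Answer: -1568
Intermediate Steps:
p = 9
f(R) = -8/3 + R
B(P, K) = -9 + (-6 + P)*(K + P) (B(P, K) = -9 + (P - 6)*(K + P) = -9 + (-6 + P)*(K + P))
57*(-28) + B(p, f(6)) = 57*(-28) + (-9 + 9**2 - 6*(-8/3 + 6) - 6*9 + (-8/3 + 6)*9) = -1596 + (-9 + 81 - 6*10/3 - 54 + (10/3)*9) = -1596 + (-9 + 81 - 20 - 54 + 30) = -1596 + 28 = -1568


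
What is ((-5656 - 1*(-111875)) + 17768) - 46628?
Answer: 77359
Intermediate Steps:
((-5656 - 1*(-111875)) + 17768) - 46628 = ((-5656 + 111875) + 17768) - 46628 = (106219 + 17768) - 46628 = 123987 - 46628 = 77359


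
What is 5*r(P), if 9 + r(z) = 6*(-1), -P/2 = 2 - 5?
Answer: -75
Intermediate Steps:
P = 6 (P = -2*(2 - 5) = -2*(-3) = 6)
r(z) = -15 (r(z) = -9 + 6*(-1) = -9 - 6 = -15)
5*r(P) = 5*(-15) = -75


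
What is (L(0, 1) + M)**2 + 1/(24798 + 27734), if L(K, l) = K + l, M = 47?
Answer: 121033729/52532 ≈ 2304.0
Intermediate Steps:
(L(0, 1) + M)**2 + 1/(24798 + 27734) = ((0 + 1) + 47)**2 + 1/(24798 + 27734) = (1 + 47)**2 + 1/52532 = 48**2 + 1/52532 = 2304 + 1/52532 = 121033729/52532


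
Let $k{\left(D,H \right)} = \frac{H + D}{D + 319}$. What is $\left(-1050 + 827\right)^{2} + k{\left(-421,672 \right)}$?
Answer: $\frac{5072107}{102} \approx 49727.0$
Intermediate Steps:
$k{\left(D,H \right)} = \frac{D + H}{319 + D}$
$\left(-1050 + 827\right)^{2} + k{\left(-421,672 \right)} = \left(-1050 + 827\right)^{2} + \frac{-421 + 672}{319 - 421} = \left(-223\right)^{2} + \frac{1}{-102} \cdot 251 = 49729 - \frac{251}{102} = \frac{5072107}{102}$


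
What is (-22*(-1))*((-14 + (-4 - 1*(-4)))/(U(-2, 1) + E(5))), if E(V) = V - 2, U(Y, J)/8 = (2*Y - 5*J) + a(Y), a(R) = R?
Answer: 308/85 ≈ 3.6235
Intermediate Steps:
U(Y, J) = -40*J + 24*Y (U(Y, J) = 8*((2*Y - 5*J) + Y) = 8*((-5*J + 2*Y) + Y) = 8*(-5*J + 3*Y) = -40*J + 24*Y)
E(V) = -2 + V
(-22*(-1))*((-14 + (-4 - 1*(-4)))/(U(-2, 1) + E(5))) = (-22*(-1))*((-14 + (-4 - 1*(-4)))/((-40*1 + 24*(-2)) + (-2 + 5))) = 22*((-14 + (-4 + 4))/((-40 - 48) + 3)) = 22*((-14 + 0)/(-88 + 3)) = 22*(-14/(-85)) = 22*(-14*(-1/85)) = 22*(14/85) = 308/85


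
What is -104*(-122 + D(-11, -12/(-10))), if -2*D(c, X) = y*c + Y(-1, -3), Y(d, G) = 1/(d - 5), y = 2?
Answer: 34606/3 ≈ 11535.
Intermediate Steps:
Y(d, G) = 1/(-5 + d)
D(c, X) = 1/12 - c (D(c, X) = -(2*c + 1/(-5 - 1))/2 = -(2*c + 1/(-6))/2 = -(2*c - 1/6)/2 = -(-1/6 + 2*c)/2 = 1/12 - c)
-104*(-122 + D(-11, -12/(-10))) = -104*(-122 + (1/12 - 1*(-11))) = -104*(-122 + (1/12 + 11)) = -104*(-122 + 133/12) = -104*(-1331/12) = 34606/3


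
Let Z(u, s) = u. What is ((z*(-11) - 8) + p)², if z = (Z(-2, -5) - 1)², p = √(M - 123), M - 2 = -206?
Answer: (107 - I*√327)² ≈ 11122.0 - 3869.8*I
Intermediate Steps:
M = -204 (M = 2 - 206 = -204)
p = I*√327 (p = √(-204 - 123) = √(-327) = I*√327 ≈ 18.083*I)
z = 9 (z = (-2 - 1)² = (-3)² = 9)
((z*(-11) - 8) + p)² = ((9*(-11) - 8) + I*√327)² = ((-99 - 8) + I*√327)² = (-107 + I*√327)²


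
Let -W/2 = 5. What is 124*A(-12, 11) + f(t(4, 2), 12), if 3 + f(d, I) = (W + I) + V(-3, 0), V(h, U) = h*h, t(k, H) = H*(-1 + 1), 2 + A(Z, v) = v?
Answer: 1124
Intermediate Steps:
A(Z, v) = -2 + v
t(k, H) = 0 (t(k, H) = H*0 = 0)
V(h, U) = h**2
W = -10 (W = -2*5 = -10)
f(d, I) = -4 + I (f(d, I) = -3 + ((-10 + I) + (-3)**2) = -3 + ((-10 + I) + 9) = -3 + (-1 + I) = -4 + I)
124*A(-12, 11) + f(t(4, 2), 12) = 124*(-2 + 11) + (-4 + 12) = 124*9 + 8 = 1116 + 8 = 1124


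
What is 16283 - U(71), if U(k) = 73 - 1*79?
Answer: 16289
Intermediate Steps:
U(k) = -6 (U(k) = 73 - 79 = -6)
16283 - U(71) = 16283 - 1*(-6) = 16283 + 6 = 16289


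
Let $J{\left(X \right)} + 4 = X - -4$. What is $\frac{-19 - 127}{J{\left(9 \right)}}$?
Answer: $- \frac{146}{9} \approx -16.222$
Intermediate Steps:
$J{\left(X \right)} = X$ ($J{\left(X \right)} = -4 + \left(X - -4\right) = -4 + \left(X + 4\right) = -4 + \left(4 + X\right) = X$)
$\frac{-19 - 127}{J{\left(9 \right)}} = \frac{-19 - 127}{9} = \frac{1}{9} \left(-146\right) = - \frac{146}{9}$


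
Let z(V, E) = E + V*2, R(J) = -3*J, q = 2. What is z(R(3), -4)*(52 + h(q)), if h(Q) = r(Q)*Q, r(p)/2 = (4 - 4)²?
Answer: -1144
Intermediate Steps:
r(p) = 0 (r(p) = 2*(4 - 4)² = 2*0² = 2*0 = 0)
h(Q) = 0 (h(Q) = 0*Q = 0)
z(V, E) = E + 2*V
z(R(3), -4)*(52 + h(q)) = (-4 + 2*(-3*3))*(52 + 0) = (-4 + 2*(-9))*52 = (-4 - 18)*52 = -22*52 = -1144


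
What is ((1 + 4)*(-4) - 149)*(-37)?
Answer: 6253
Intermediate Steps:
((1 + 4)*(-4) - 149)*(-37) = (5*(-4) - 149)*(-37) = (-20 - 149)*(-37) = -169*(-37) = 6253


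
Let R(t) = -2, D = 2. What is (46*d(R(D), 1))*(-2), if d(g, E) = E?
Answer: -92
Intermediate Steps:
(46*d(R(D), 1))*(-2) = (46*1)*(-2) = 46*(-2) = -92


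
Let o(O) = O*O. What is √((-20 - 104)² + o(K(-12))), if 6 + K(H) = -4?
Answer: 2*√3869 ≈ 124.40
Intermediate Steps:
K(H) = -10 (K(H) = -6 - 4 = -10)
o(O) = O²
√((-20 - 104)² + o(K(-12))) = √((-20 - 104)² + (-10)²) = √((-124)² + 100) = √(15376 + 100) = √15476 = 2*√3869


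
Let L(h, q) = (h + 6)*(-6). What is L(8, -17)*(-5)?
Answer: 420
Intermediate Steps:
L(h, q) = -36 - 6*h (L(h, q) = (6 + h)*(-6) = -36 - 6*h)
L(8, -17)*(-5) = (-36 - 6*8)*(-5) = (-36 - 48)*(-5) = -84*(-5) = 420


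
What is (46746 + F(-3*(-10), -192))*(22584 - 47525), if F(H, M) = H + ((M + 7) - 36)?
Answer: -1161128255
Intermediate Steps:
F(H, M) = -29 + H + M (F(H, M) = H + ((7 + M) - 36) = H + (-29 + M) = -29 + H + M)
(46746 + F(-3*(-10), -192))*(22584 - 47525) = (46746 + (-29 - 3*(-10) - 192))*(22584 - 47525) = (46746 + (-29 + 30 - 192))*(-24941) = (46746 - 191)*(-24941) = 46555*(-24941) = -1161128255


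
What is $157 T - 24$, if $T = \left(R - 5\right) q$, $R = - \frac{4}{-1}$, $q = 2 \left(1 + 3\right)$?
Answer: $-1280$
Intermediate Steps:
$q = 8$ ($q = 2 \cdot 4 = 8$)
$R = 4$ ($R = \left(-4\right) \left(-1\right) = 4$)
$T = -8$ ($T = \left(4 - 5\right) 8 = \left(-1\right) 8 = -8$)
$157 T - 24 = 157 \left(-8\right) - 24 = -1256 - 24 = -1280$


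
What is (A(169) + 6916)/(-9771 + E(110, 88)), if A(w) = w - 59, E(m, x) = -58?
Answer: -7026/9829 ≈ -0.71482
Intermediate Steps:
A(w) = -59 + w
(A(169) + 6916)/(-9771 + E(110, 88)) = ((-59 + 169) + 6916)/(-9771 - 58) = (110 + 6916)/(-9829) = 7026*(-1/9829) = -7026/9829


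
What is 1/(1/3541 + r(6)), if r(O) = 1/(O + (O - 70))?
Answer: -205378/3483 ≈ -58.966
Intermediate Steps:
r(O) = 1/(-70 + 2*O) (r(O) = 1/(O + (-70 + O)) = 1/(-70 + 2*O))
1/(1/3541 + r(6)) = 1/(1/3541 + 1/(2*(-35 + 6))) = 1/(1/3541 + (½)/(-29)) = 1/(1/3541 + (½)*(-1/29)) = 1/(1/3541 - 1/58) = 1/(-3483/205378) = -205378/3483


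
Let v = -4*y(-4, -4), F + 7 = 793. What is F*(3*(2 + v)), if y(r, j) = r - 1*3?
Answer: 70740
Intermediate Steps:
F = 786 (F = -7 + 793 = 786)
y(r, j) = -3 + r (y(r, j) = r - 3 = -3 + r)
v = 28 (v = -4*(-3 - 4) = -4*(-7) = 28)
F*(3*(2 + v)) = 786*(3*(2 + 28)) = 786*(3*30) = 786*90 = 70740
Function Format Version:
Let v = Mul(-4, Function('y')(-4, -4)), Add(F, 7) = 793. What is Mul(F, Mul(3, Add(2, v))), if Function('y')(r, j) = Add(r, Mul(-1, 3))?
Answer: 70740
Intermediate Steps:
F = 786 (F = Add(-7, 793) = 786)
Function('y')(r, j) = Add(-3, r) (Function('y')(r, j) = Add(r, -3) = Add(-3, r))
v = 28 (v = Mul(-4, Add(-3, -4)) = Mul(-4, -7) = 28)
Mul(F, Mul(3, Add(2, v))) = Mul(786, Mul(3, Add(2, 28))) = Mul(786, Mul(3, 30)) = Mul(786, 90) = 70740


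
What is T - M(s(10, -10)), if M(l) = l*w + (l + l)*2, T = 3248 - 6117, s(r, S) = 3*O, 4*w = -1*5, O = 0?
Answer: -2869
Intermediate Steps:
w = -5/4 (w = (-1*5)/4 = (¼)*(-5) = -5/4 ≈ -1.2500)
s(r, S) = 0 (s(r, S) = 3*0 = 0)
T = -2869
M(l) = 11*l/4 (M(l) = l*(-5/4) + (l + l)*2 = -5*l/4 + (2*l)*2 = -5*l/4 + 4*l = 11*l/4)
T - M(s(10, -10)) = -2869 - 11*0/4 = -2869 - 1*0 = -2869 + 0 = -2869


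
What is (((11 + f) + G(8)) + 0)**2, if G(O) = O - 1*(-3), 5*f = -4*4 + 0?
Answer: 8836/25 ≈ 353.44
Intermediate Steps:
f = -16/5 (f = (-4*4 + 0)/5 = (-16 + 0)/5 = (1/5)*(-16) = -16/5 ≈ -3.2000)
G(O) = 3 + O (G(O) = O + 3 = 3 + O)
(((11 + f) + G(8)) + 0)**2 = (((11 - 16/5) + (3 + 8)) + 0)**2 = ((39/5 + 11) + 0)**2 = (94/5 + 0)**2 = (94/5)**2 = 8836/25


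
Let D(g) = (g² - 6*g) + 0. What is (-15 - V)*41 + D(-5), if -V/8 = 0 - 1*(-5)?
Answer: 1080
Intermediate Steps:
V = -40 (V = -8*(0 - 1*(-5)) = -8*(0 + 5) = -8*5 = -40)
D(g) = g² - 6*g
(-15 - V)*41 + D(-5) = (-15 - 1*(-40))*41 - 5*(-6 - 5) = (-15 + 40)*41 - 5*(-11) = 25*41 + 55 = 1025 + 55 = 1080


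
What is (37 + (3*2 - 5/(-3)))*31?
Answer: 4154/3 ≈ 1384.7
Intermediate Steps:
(37 + (3*2 - 5/(-3)))*31 = (37 + (6 - 5*(-1/3)))*31 = (37 + (6 + 5/3))*31 = (37 + 23/3)*31 = (134/3)*31 = 4154/3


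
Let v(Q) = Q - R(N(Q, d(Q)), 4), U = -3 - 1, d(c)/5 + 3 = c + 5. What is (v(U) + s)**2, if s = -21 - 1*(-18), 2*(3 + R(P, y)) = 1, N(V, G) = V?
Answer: 81/4 ≈ 20.250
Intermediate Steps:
d(c) = 10 + 5*c (d(c) = -15 + 5*(c + 5) = -15 + 5*(5 + c) = -15 + (25 + 5*c) = 10 + 5*c)
R(P, y) = -5/2 (R(P, y) = -3 + (1/2)*1 = -3 + 1/2 = -5/2)
s = -3 (s = -21 + 18 = -3)
U = -4
v(Q) = 5/2 + Q (v(Q) = Q - 1*(-5/2) = Q + 5/2 = 5/2 + Q)
(v(U) + s)**2 = ((5/2 - 4) - 3)**2 = (-3/2 - 3)**2 = (-9/2)**2 = 81/4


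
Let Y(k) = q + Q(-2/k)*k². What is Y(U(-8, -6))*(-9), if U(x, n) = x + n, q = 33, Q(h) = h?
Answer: -549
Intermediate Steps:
U(x, n) = n + x
Y(k) = 33 - 2*k (Y(k) = 33 + (-2/k)*k² = 33 - 2*k)
Y(U(-8, -6))*(-9) = (33 - 2*(-6 - 8))*(-9) = (33 - 2*(-14))*(-9) = (33 + 28)*(-9) = 61*(-9) = -549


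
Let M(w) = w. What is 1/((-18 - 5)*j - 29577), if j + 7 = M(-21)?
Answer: -1/28933 ≈ -3.4563e-5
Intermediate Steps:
j = -28 (j = -7 - 21 = -28)
1/((-18 - 5)*j - 29577) = 1/((-18 - 5)*(-28) - 29577) = 1/(-23*(-28) - 29577) = 1/(644 - 29577) = 1/(-28933) = -1/28933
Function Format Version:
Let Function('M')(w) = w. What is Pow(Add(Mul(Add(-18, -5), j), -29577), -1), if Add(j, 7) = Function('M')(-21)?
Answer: Rational(-1, 28933) ≈ -3.4563e-5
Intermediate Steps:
j = -28 (j = Add(-7, -21) = -28)
Pow(Add(Mul(Add(-18, -5), j), -29577), -1) = Pow(Add(Mul(Add(-18, -5), -28), -29577), -1) = Pow(Add(Mul(-23, -28), -29577), -1) = Pow(Add(644, -29577), -1) = Pow(-28933, -1) = Rational(-1, 28933)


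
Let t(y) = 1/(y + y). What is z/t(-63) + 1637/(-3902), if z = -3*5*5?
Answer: 36872263/3902 ≈ 9449.6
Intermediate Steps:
t(y) = 1/(2*y)
z = -75 (z = -15*5 = -75)
z/t(-63) + 1637/(-3902) = -75/((½)/(-63)) + 1637/(-3902) = -75/((½)*(-1/63)) + 1637*(-1/3902) = -75/(-1/126) - 1637/3902 = -75*(-126) - 1637/3902 = 9450 - 1637/3902 = 36872263/3902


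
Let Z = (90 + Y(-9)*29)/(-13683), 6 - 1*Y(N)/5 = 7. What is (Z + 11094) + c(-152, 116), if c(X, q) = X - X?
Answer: 151799257/13683 ≈ 11094.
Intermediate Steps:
Y(N) = -5 (Y(N) = 30 - 5*7 = 30 - 35 = -5)
c(X, q) = 0
Z = 55/13683 (Z = (90 - 5*29)/(-13683) = (90 - 145)*(-1/13683) = -55*(-1/13683) = 55/13683 ≈ 0.0040196)
(Z + 11094) + c(-152, 116) = (55/13683 + 11094) + 0 = 151799257/13683 + 0 = 151799257/13683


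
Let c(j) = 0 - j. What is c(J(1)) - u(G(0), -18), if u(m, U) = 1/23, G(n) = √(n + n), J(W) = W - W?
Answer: -1/23 ≈ -0.043478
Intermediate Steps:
J(W) = 0
G(n) = √2*√n (G(n) = √(2*n) = √2*√n)
c(j) = -j
u(m, U) = 1/23
c(J(1)) - u(G(0), -18) = -1*0 - 1*1/23 = 0 - 1/23 = -1/23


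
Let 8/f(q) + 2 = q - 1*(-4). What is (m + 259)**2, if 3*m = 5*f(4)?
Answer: 5527201/81 ≈ 68237.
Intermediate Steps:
f(q) = 8/(2 + q) (f(q) = 8/(-2 + (q - 1*(-4))) = 8/(-2 + (q + 4)) = 8/(-2 + (4 + q)) = 8/(2 + q))
m = 20/9 (m = (5*(8/(2 + 4)))/3 = (5*(8/6))/3 = (5*(8*(1/6)))/3 = (5*(4/3))/3 = (1/3)*(20/3) = 20/9 ≈ 2.2222)
(m + 259)**2 = (20/9 + 259)**2 = (2351/9)**2 = 5527201/81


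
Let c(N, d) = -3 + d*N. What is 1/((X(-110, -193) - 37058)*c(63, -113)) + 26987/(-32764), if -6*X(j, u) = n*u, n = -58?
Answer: -3740591869317/4541325547228 ≈ -0.82368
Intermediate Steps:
X(j, u) = 29*u/3 (X(j, u) = -(-29)*u/3 = 29*u/3)
c(N, d) = -3 + N*d
1/((X(-110, -193) - 37058)*c(63, -113)) + 26987/(-32764) = 1/(((29/3)*(-193) - 37058)*(-3 + 63*(-113))) + 26987/(-32764) = 1/((-5597/3 - 37058)*(-3 - 7119)) + 26987*(-1/32764) = 1/(-116771/3*(-7122)) - 26987/32764 = -3/116771*(-1/7122) - 26987/32764 = 1/277214354 - 26987/32764 = -3740591869317/4541325547228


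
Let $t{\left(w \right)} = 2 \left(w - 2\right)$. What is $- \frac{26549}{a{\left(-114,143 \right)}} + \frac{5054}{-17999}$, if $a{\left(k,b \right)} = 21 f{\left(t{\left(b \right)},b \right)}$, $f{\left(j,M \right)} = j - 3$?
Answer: $- \frac{507466837}{105456141} \approx -4.8121$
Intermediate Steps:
$t{\left(w \right)} = -4 + 2 w$ ($t{\left(w \right)} = 2 \left(-2 + w\right) = -4 + 2 w$)
$f{\left(j,M \right)} = -3 + j$ ($f{\left(j,M \right)} = j - 3 = -3 + j$)
$a{\left(k,b \right)} = -147 + 42 b$ ($a{\left(k,b \right)} = 21 \left(-3 + \left(-4 + 2 b\right)\right) = 21 \left(-7 + 2 b\right) = -147 + 42 b$)
$- \frac{26549}{a{\left(-114,143 \right)}} + \frac{5054}{-17999} = - \frac{26549}{-147 + 42 \cdot 143} + \frac{5054}{-17999} = - \frac{26549}{-147 + 6006} + 5054 \left(- \frac{1}{17999}\right) = - \frac{26549}{5859} - \frac{5054}{17999} = - \frac{507466837}{105456141}$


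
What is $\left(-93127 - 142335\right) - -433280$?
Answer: $197818$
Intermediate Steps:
$\left(-93127 - 142335\right) - -433280 = -235462 + 433280 = 197818$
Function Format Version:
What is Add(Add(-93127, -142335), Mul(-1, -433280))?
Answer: 197818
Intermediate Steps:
Add(Add(-93127, -142335), Mul(-1, -433280)) = Add(-235462, 433280) = 197818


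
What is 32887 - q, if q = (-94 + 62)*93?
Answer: 35863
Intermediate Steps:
q = -2976 (q = -32*93 = -2976)
32887 - q = 32887 - 1*(-2976) = 32887 + 2976 = 35863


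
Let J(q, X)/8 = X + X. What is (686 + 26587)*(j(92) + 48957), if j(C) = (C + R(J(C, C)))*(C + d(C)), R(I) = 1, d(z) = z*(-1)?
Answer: 1335204261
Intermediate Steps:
d(z) = -z
J(q, X) = 16*X (J(q, X) = 8*(X + X) = 8*(2*X) = 16*X)
j(C) = 0 (j(C) = (C + 1)*(C - C) = (1 + C)*0 = 0)
(686 + 26587)*(j(92) + 48957) = (686 + 26587)*(0 + 48957) = 27273*48957 = 1335204261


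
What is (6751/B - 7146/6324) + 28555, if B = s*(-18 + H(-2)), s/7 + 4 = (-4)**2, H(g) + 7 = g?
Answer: 34125055609/1195236 ≈ 28551.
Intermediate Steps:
H(g) = -7 + g
s = 84 (s = -28 + 7*(-4)**2 = -28 + 7*16 = -28 + 112 = 84)
B = -2268 (B = 84*(-18 + (-7 - 2)) = 84*(-18 - 9) = 84*(-27) = -2268)
(6751/B - 7146/6324) + 28555 = (6751/(-2268) - 7146/6324) + 28555 = (6751*(-1/2268) - 7146*1/6324) + 28555 = (-6751/2268 - 1191/1054) + 28555 = -4908371/1195236 + 28555 = 34125055609/1195236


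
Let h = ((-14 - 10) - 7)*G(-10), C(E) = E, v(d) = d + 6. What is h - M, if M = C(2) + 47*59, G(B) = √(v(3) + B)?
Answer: -2775 - 31*I ≈ -2775.0 - 31.0*I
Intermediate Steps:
v(d) = 6 + d
G(B) = √(9 + B) (G(B) = √((6 + 3) + B) = √(9 + B))
h = -31*I (h = ((-14 - 10) - 7)*√(9 - 10) = (-24 - 7)*√(-1) = -31*I ≈ -31.0*I)
M = 2775 (M = 2 + 47*59 = 2 + 2773 = 2775)
h - M = -31*I - 1*2775 = -31*I - 2775 = -2775 - 31*I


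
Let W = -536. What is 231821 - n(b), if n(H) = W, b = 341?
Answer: 232357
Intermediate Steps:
n(H) = -536
231821 - n(b) = 231821 - 1*(-536) = 231821 + 536 = 232357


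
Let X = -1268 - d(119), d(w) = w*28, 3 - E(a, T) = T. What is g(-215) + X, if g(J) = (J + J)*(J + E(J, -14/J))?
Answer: 86588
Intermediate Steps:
E(a, T) = 3 - T
d(w) = 28*w
g(J) = 2*J*(3 + J + 14/J) (g(J) = (J + J)*(J + (3 - (-14)/J)) = (2*J)*(J + (3 + 14/J)) = (2*J)*(3 + J + 14/J) = 2*J*(3 + J + 14/J))
X = -4600 (X = -1268 - 28*119 = -1268 - 1*3332 = -1268 - 3332 = -4600)
g(-215) + X = (28 + 2*(-215)*(3 - 215)) - 4600 = (28 + 2*(-215)*(-212)) - 4600 = (28 + 91160) - 4600 = 91188 - 4600 = 86588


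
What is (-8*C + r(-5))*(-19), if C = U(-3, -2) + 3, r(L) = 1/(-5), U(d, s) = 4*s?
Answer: -3781/5 ≈ -756.20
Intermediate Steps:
r(L) = -1/5
C = -5 (C = 4*(-2) + 3 = -8 + 3 = -5)
(-8*C + r(-5))*(-19) = (-8*(-5) - 1/5)*(-19) = (40 - 1/5)*(-19) = (199/5)*(-19) = -3781/5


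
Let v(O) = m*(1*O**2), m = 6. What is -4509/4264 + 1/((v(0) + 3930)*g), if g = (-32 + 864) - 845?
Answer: -8860349/8378760 ≈ -1.0575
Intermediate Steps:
v(O) = 6*O**2 (v(O) = 6*(1*O**2) = 6*O**2)
g = -13 (g = 832 - 845 = -13)
-4509/4264 + 1/((v(0) + 3930)*g) = -4509/4264 + 1/((6*0**2 + 3930)*(-13)) = -4509*1/4264 - 1/13/(6*0 + 3930) = -4509/4264 - 1/13/(0 + 3930) = -4509/4264 - 1/13/3930 = -4509/4264 + (1/3930)*(-1/13) = -4509/4264 - 1/51090 = -8860349/8378760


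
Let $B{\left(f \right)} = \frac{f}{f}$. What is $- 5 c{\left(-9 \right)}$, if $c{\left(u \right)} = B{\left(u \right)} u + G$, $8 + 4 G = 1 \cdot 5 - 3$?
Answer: $\frac{105}{2} \approx 52.5$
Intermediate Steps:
$B{\left(f \right)} = 1$
$G = - \frac{3}{2}$ ($G = -2 + \frac{1 \cdot 5 - 3}{4} = -2 + \frac{5 - 3}{4} = -2 + \frac{1}{4} \cdot 2 = -2 + \frac{1}{2} = - \frac{3}{2} \approx -1.5$)
$c{\left(u \right)} = - \frac{3}{2} + u$ ($c{\left(u \right)} = 1 u - \frac{3}{2} = u - \frac{3}{2} = - \frac{3}{2} + u$)
$- 5 c{\left(-9 \right)} = - 5 \left(- \frac{3}{2} - 9\right) = \left(-5\right) \left(- \frac{21}{2}\right) = \frac{105}{2}$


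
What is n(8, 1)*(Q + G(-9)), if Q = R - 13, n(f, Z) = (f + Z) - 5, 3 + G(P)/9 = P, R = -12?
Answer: -532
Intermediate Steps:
G(P) = -27 + 9*P
n(f, Z) = -5 + Z + f (n(f, Z) = (Z + f) - 5 = -5 + Z + f)
Q = -25 (Q = -12 - 13 = -25)
n(8, 1)*(Q + G(-9)) = (-5 + 1 + 8)*(-25 + (-27 + 9*(-9))) = 4*(-25 + (-27 - 81)) = 4*(-25 - 108) = 4*(-133) = -532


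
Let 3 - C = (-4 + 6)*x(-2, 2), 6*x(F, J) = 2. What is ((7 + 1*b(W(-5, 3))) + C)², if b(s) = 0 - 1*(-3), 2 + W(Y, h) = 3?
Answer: 1369/9 ≈ 152.11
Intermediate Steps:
x(F, J) = ⅓ (x(F, J) = (⅙)*2 = ⅓)
W(Y, h) = 1 (W(Y, h) = -2 + 3 = 1)
b(s) = 3 (b(s) = 0 + 3 = 3)
C = 7/3 (C = 3 - (-4 + 6)/3 = 3 - 2/3 = 3 - 1*⅔ = 3 - ⅔ = 7/3 ≈ 2.3333)
((7 + 1*b(W(-5, 3))) + C)² = ((7 + 1*3) + 7/3)² = ((7 + 3) + 7/3)² = (10 + 7/3)² = (37/3)² = 1369/9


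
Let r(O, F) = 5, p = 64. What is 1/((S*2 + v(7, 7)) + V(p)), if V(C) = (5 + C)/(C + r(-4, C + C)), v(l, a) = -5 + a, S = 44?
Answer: 1/91 ≈ 0.010989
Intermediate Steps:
V(C) = 1 (V(C) = (5 + C)/(C + 5) = (5 + C)/(5 + C) = 1)
1/((S*2 + v(7, 7)) + V(p)) = 1/((44*2 + (-5 + 7)) + 1) = 1/((88 + 2) + 1) = 1/(90 + 1) = 1/91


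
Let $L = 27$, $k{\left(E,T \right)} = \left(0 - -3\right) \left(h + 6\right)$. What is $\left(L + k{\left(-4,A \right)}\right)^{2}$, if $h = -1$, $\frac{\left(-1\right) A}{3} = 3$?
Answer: $1764$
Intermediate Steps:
$A = -9$ ($A = \left(-3\right) 3 = -9$)
$k{\left(E,T \right)} = 15$ ($k{\left(E,T \right)} = \left(0 - -3\right) \left(-1 + 6\right) = \left(0 + 3\right) 5 = 3 \cdot 5 = 15$)
$\left(L + k{\left(-4,A \right)}\right)^{2} = \left(27 + 15\right)^{2} = 42^{2} = 1764$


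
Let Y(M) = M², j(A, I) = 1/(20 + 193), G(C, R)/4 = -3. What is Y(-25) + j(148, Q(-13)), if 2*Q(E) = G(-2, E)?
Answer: 133126/213 ≈ 625.00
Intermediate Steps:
G(C, R) = -12 (G(C, R) = 4*(-3) = -12)
Q(E) = -6 (Q(E) = (½)*(-12) = -6)
j(A, I) = 1/213
Y(-25) + j(148, Q(-13)) = (-25)² + 1/213 = 625 + 1/213 = 133126/213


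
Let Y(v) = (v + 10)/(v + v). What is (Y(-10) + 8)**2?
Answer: 64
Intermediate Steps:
Y(v) = (10 + v)/(2*v) (Y(v) = (10 + v)/((2*v)) = (10 + v)*(1/(2*v)) = (10 + v)/(2*v))
(Y(-10) + 8)**2 = ((1/2)*(10 - 10)/(-10) + 8)**2 = ((1/2)*(-1/10)*0 + 8)**2 = (0 + 8)**2 = 8**2 = 64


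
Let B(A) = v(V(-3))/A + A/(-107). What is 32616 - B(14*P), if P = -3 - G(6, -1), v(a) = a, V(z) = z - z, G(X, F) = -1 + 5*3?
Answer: 3489674/107 ≈ 32614.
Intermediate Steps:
G(X, F) = 14 (G(X, F) = -1 + 15 = 14)
V(z) = 0
P = -17 (P = -3 - 1*14 = -3 - 14 = -17)
B(A) = -A/107 (B(A) = 0/A + A/(-107) = 0 + A*(-1/107) = 0 - A/107 = -A/107)
32616 - B(14*P) = 32616 - (-1)*14*(-17)/107 = 32616 - (-1)*(-238)/107 = 32616 - 1*238/107 = 32616 - 238/107 = 3489674/107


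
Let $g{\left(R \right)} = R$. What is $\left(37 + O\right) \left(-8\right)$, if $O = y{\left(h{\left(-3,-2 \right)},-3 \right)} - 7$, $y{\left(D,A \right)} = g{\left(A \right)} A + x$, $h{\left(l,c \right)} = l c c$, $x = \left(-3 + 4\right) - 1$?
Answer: $-312$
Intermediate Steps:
$x = 0$ ($x = 1 - 1 = 0$)
$h{\left(l,c \right)} = l c^{2}$ ($h{\left(l,c \right)} = c l c = l c^{2}$)
$y{\left(D,A \right)} = A^{2}$ ($y{\left(D,A \right)} = A A + 0 = A^{2} + 0 = A^{2}$)
$O = 2$ ($O = \left(-3\right)^{2} - 7 = 9 - 7 = 2$)
$\left(37 + O\right) \left(-8\right) = \left(37 + 2\right) \left(-8\right) = 39 \left(-8\right) = -312$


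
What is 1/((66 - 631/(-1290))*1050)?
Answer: 43/3001985 ≈ 1.4324e-5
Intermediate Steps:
1/((66 - 631/(-1290))*1050) = 1/((66 - 631*(-1/1290))*1050) = 1/((66 + 631/1290)*1050) = 1/((85771/1290)*1050) = 1/(3001985/43) = 43/3001985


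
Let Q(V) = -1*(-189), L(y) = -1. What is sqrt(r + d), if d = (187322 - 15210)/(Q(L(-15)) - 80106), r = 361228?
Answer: 2*sqrt(576762706496247)/79917 ≈ 601.02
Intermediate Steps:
Q(V) = 189
d = -172112/79917 (d = (187322 - 15210)/(189 - 80106) = 172112/(-79917) = 172112*(-1/79917) = -172112/79917 ≈ -2.1536)
sqrt(r + d) = sqrt(361228 - 172112/79917) = sqrt(28868085964/79917) = 2*sqrt(576762706496247)/79917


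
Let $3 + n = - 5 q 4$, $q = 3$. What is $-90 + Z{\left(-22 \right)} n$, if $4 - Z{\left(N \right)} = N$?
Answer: $-1728$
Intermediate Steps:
$Z{\left(N \right)} = 4 - N$
$n = -63$ ($n = -3 + \left(-5\right) 3 \cdot 4 = -3 - 60 = -63$)
$-90 + Z{\left(-22 \right)} n = -90 + \left(4 - -22\right) \left(-63\right) = -90 + \left(4 + 22\right) \left(-63\right) = -90 + 26 \left(-63\right) = -90 - 1638 = -1728$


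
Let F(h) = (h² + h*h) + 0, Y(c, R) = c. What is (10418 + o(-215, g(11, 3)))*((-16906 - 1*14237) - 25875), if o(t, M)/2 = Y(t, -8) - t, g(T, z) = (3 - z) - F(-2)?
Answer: -594013524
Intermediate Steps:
F(h) = 2*h² (F(h) = (h² + h²) + 0 = 2*h² + 0 = 2*h²)
g(T, z) = -5 - z (g(T, z) = (3 - z) - 2*(-2)² = (3 - z) - 2*4 = (3 - z) - 1*8 = (3 - z) - 8 = -5 - z)
o(t, M) = 0 (o(t, M) = 2*(t - t) = 2*0 = 0)
(10418 + o(-215, g(11, 3)))*((-16906 - 1*14237) - 25875) = (10418 + 0)*((-16906 - 1*14237) - 25875) = 10418*((-16906 - 14237) - 25875) = 10418*(-31143 - 25875) = 10418*(-57018) = -594013524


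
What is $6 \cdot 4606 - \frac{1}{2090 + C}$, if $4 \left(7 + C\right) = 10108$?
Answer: $\frac{127401959}{4610} \approx 27636.0$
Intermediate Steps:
$C = 2520$ ($C = -7 + \frac{1}{4} \cdot 10108 = -7 + 2527 = 2520$)
$6 \cdot 4606 - \frac{1}{2090 + C} = 6 \cdot 4606 - \frac{1}{2090 + 2520} = 27636 - \frac{1}{4610} = \frac{127401959}{4610}$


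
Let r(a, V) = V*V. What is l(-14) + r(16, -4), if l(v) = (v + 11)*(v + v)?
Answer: 100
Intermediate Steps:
r(a, V) = V**2
l(v) = 2*v*(11 + v) (l(v) = (11 + v)*(2*v) = 2*v*(11 + v))
l(-14) + r(16, -4) = 2*(-14)*(11 - 14) + (-4)**2 = 2*(-14)*(-3) + 16 = 84 + 16 = 100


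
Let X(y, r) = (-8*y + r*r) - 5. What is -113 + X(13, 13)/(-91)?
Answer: -10343/91 ≈ -113.66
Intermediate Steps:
X(y, r) = -5 + r² - 8*y (X(y, r) = (-8*y + r²) - 5 = (r² - 8*y) - 5 = -5 + r² - 8*y)
-113 + X(13, 13)/(-91) = -113 + (-5 + 13² - 8*13)/(-91) = -113 - (-5 + 169 - 104)/91 = -113 - 1/91*60 = -113 - 60/91 = -10343/91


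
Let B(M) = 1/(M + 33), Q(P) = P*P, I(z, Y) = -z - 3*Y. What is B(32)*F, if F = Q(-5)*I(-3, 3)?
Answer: -30/13 ≈ -2.3077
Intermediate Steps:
Q(P) = P²
B(M) = 1/(33 + M)
F = -150 (F = (-5)²*(-1*(-3) - 3*3) = 25*(3 - 9) = 25*(-6) = -150)
B(32)*F = -150/(33 + 32) = -150/65 = (1/65)*(-150) = -30/13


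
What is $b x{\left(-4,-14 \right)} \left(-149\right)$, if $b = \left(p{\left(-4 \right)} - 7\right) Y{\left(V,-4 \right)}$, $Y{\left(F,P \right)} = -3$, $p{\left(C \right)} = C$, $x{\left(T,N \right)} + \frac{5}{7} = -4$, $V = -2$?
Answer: $\frac{162261}{7} \approx 23180.0$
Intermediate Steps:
$x{\left(T,N \right)} = - \frac{33}{7}$ ($x{\left(T,N \right)} = - \frac{5}{7} - 4 = - \frac{33}{7}$)
$b = 33$ ($b = \left(-4 - 7\right) \left(-3\right) = \left(-11\right) \left(-3\right) = 33$)
$b x{\left(-4,-14 \right)} \left(-149\right) = 33 \left(- \frac{33}{7}\right) \left(-149\right) = \left(- \frac{1089}{7}\right) \left(-149\right) = \frac{162261}{7}$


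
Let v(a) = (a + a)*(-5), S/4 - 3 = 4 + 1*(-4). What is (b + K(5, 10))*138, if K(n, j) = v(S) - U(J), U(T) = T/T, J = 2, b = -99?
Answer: -30360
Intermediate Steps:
U(T) = 1
S = 12 (S = 12 + 4*(4 + 1*(-4)) = 12 + 4*(4 - 4) = 12 + 4*0 = 12 + 0 = 12)
v(a) = -10*a (v(a) = (2*a)*(-5) = -10*a)
K(n, j) = -121 (K(n, j) = -10*12 - 1*1 = -120 - 1 = -121)
(b + K(5, 10))*138 = (-99 - 121)*138 = -220*138 = -30360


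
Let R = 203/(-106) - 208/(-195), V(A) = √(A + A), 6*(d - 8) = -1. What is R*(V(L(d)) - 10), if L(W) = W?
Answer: 1349/159 - 1349*√141/4770 ≈ 5.1261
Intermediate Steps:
d = 47/6 (d = 8 + (⅙)*(-1) = 8 - ⅙ = 47/6 ≈ 7.8333)
V(A) = √2*√A (V(A) = √(2*A) = √2*√A)
R = -1349/1590 (R = 203*(-1/106) - 208*(-1/195) = -203/106 + 16/15 = -1349/1590 ≈ -0.84843)
R*(V(L(d)) - 10) = -1349*(√2*√(47/6) - 10)/1590 = -1349*(√2*(√282/6) - 10)/1590 = -1349*(√141/3 - 10)/1590 = -1349*(-10 + √141/3)/1590 = 1349/159 - 1349*√141/4770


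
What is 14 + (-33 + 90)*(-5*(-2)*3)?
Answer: 1724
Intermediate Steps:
14 + (-33 + 90)*(-5*(-2)*3) = 14 + 57*(10*3) = 14 + 57*30 = 14 + 1710 = 1724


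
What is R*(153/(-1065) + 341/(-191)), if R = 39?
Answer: -5101044/67805 ≈ -75.231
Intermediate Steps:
R*(153/(-1065) + 341/(-191)) = 39*(153/(-1065) + 341/(-191)) = 39*(153*(-1/1065) + 341*(-1/191)) = 39*(-51/355 - 341/191) = 39*(-130796/67805) = -5101044/67805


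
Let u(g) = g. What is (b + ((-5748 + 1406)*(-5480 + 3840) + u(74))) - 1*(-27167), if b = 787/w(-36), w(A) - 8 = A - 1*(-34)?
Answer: 42889513/6 ≈ 7.1483e+6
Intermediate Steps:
w(A) = 42 + A (w(A) = 8 + (A - 1*(-34)) = 8 + (A + 34) = 8 + (34 + A) = 42 + A)
b = 787/6 (b = 787/(42 - 36) = 787/6 ≈ 131.17)
(b + ((-5748 + 1406)*(-5480 + 3840) + u(74))) - 1*(-27167) = (787/6 + ((-5748 + 1406)*(-5480 + 3840) + 74)) - 1*(-27167) = (787/6 + (-4342*(-1640) + 74)) + 27167 = (787/6 + (7120880 + 74)) + 27167 = (787/6 + 7120954) + 27167 = 42726511/6 + 27167 = 42889513/6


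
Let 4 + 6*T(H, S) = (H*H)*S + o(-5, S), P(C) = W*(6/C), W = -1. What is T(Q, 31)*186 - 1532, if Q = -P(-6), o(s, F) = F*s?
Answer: -5500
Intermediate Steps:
P(C) = -6/C
Q = -1 (Q = -(-6)/(-6) = -(-6)*(-1)/6 = -1*1 = -1)
T(H, S) = -2/3 - 5*S/6 + S*H**2/6 (T(H, S) = -2/3 + ((H*H)*S + S*(-5))/6 = -2/3 + (H**2*S - 5*S)/6 = -2/3 + (S*H**2 - 5*S)/6 = -2/3 + (-5*S + S*H**2)/6 = -2/3 + (-5*S/6 + S*H**2/6) = -2/3 - 5*S/6 + S*H**2/6)
T(Q, 31)*186 - 1532 = (-2/3 - 5/6*31 + (1/6)*31*(-1)**2)*186 - 1532 = (-2/3 - 155/6 + (1/6)*31*1)*186 - 1532 = (-2/3 - 155/6 + 31/6)*186 - 1532 = -64/3*186 - 1532 = -3968 - 1532 = -5500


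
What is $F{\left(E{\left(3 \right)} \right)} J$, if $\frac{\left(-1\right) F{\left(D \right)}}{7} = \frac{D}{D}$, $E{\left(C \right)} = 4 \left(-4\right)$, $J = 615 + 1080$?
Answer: $-11865$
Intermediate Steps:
$J = 1695$
$E{\left(C \right)} = -16$
$F{\left(D \right)} = -7$ ($F{\left(D \right)} = - 7 \frac{D}{D} = \left(-7\right) 1 = -7$)
$F{\left(E{\left(3 \right)} \right)} J = \left(-7\right) 1695 = -11865$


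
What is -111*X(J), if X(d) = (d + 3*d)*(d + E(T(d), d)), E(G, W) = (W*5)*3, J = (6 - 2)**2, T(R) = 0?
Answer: -1818624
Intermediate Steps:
J = 16 (J = 4**2 = 16)
E(G, W) = 15*W (E(G, W) = (5*W)*3 = 15*W)
X(d) = 64*d**2 (X(d) = (d + 3*d)*(d + 15*d) = (4*d)*(16*d) = 64*d**2)
-111*X(J) = -7104*16**2 = -7104*256 = -111*16384 = -1818624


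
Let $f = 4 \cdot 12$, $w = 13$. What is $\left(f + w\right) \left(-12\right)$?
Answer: $-732$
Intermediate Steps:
$f = 48$
$\left(f + w\right) \left(-12\right) = \left(48 + 13\right) \left(-12\right) = 61 \left(-12\right) = -732$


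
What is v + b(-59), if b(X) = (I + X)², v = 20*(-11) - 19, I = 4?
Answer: 2786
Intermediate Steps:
v = -239 (v = -220 - 19 = -239)
b(X) = (4 + X)²
v + b(-59) = -239 + (4 - 59)² = -239 + (-55)² = -239 + 3025 = 2786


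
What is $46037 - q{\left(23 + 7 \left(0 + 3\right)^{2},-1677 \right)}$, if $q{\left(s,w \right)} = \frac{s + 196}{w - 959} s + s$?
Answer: $\frac{30287772}{659} \approx 45960.0$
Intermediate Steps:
$q{\left(s,w \right)} = s + \frac{s \left(196 + s\right)}{-959 + w}$ ($q{\left(s,w \right)} = \frac{196 + s}{-959 + w} s + s = \frac{s \left(196 + s\right)}{-959 + w} + s = s + \frac{s \left(196 + s\right)}{-959 + w}$)
$46037 - q{\left(23 + 7 \left(0 + 3\right)^{2},-1677 \right)} = 46037 - \frac{\left(23 + 7 \left(0 + 3\right)^{2}\right) \left(-763 + \left(23 + 7 \left(0 + 3\right)^{2}\right) - 1677\right)}{-959 - 1677} = 46037 - \frac{\left(23 + 7 \cdot 3^{2}\right) \left(-763 + \left(23 + 7 \cdot 3^{2}\right) - 1677\right)}{-2636} = 46037 - \left(23 + 7 \cdot 9\right) \left(- \frac{1}{2636}\right) \left(-763 + \left(23 + 7 \cdot 9\right) - 1677\right) = 46037 - \left(23 + 63\right) \left(- \frac{1}{2636}\right) \left(-763 + \left(23 + 63\right) - 1677\right) = 46037 - 86 \left(- \frac{1}{2636}\right) \left(-763 + 86 - 1677\right) = 46037 - 86 \left(- \frac{1}{2636}\right) \left(-2354\right) = 46037 - \frac{50611}{659} = \frac{30287772}{659}$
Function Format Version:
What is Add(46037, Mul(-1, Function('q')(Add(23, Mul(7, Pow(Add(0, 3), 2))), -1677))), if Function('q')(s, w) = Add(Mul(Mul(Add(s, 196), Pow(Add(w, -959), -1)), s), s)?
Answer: Rational(30287772, 659) ≈ 45960.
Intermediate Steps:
Function('q')(s, w) = Add(s, Mul(s, Pow(Add(-959, w), -1), Add(196, s))) (Function('q')(s, w) = Add(Mul(Mul(Add(196, s), Pow(Add(-959, w), -1)), s), s) = Add(Mul(Mul(Pow(Add(-959, w), -1), Add(196, s)), s), s) = Add(Mul(s, Pow(Add(-959, w), -1), Add(196, s)), s) = Add(s, Mul(s, Pow(Add(-959, w), -1), Add(196, s))))
Add(46037, Mul(-1, Function('q')(Add(23, Mul(7, Pow(Add(0, 3), 2))), -1677))) = Add(46037, Mul(-1, Mul(Add(23, Mul(7, Pow(Add(0, 3), 2))), Pow(Add(-959, -1677), -1), Add(-763, Add(23, Mul(7, Pow(Add(0, 3), 2))), -1677)))) = Add(46037, Mul(-1, Mul(Add(23, Mul(7, Pow(3, 2))), Pow(-2636, -1), Add(-763, Add(23, Mul(7, Pow(3, 2))), -1677)))) = Add(46037, Mul(-1, Mul(Add(23, Mul(7, 9)), Rational(-1, 2636), Add(-763, Add(23, Mul(7, 9)), -1677)))) = Add(46037, Mul(-1, Mul(Add(23, 63), Rational(-1, 2636), Add(-763, Add(23, 63), -1677)))) = Add(46037, Mul(-1, Mul(86, Rational(-1, 2636), Add(-763, 86, -1677)))) = Add(46037, Mul(-1, Mul(86, Rational(-1, 2636), -2354))) = Add(46037, Mul(-1, Rational(50611, 659))) = Add(46037, Rational(-50611, 659)) = Rational(30287772, 659)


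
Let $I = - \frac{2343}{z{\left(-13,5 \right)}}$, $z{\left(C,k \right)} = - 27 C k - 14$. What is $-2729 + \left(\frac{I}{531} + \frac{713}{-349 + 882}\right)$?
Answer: $- \frac{448012621781}{164247681} \approx -2727.7$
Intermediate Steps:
$z{\left(C,k \right)} = -14 - 27 C k$ ($z{\left(C,k \right)} = - 27 C k - 14 = -14 - 27 C k$)
$I = - \frac{2343}{1741}$ ($I = - \frac{2343}{-14 - \left(-351\right) 5} = - \frac{2343}{-14 + 1755} = - \frac{2343}{1741} \approx -1.3458$)
$-2729 + \left(\frac{I}{531} + \frac{713}{-349 + 882}\right) = -2729 + \left(- \frac{2343}{1741 \cdot 531} + \frac{713}{-349 + 882}\right) = -2729 + \left(\left(- \frac{2343}{1741}\right) \frac{1}{531} + \frac{713}{533}\right) = -2729 + \left(- \frac{781}{308157} + 713 \cdot \frac{1}{533}\right) = -2729 + \left(- \frac{781}{308157} + \frac{713}{533}\right) = -2729 + \frac{219299668}{164247681} = - \frac{448012621781}{164247681}$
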